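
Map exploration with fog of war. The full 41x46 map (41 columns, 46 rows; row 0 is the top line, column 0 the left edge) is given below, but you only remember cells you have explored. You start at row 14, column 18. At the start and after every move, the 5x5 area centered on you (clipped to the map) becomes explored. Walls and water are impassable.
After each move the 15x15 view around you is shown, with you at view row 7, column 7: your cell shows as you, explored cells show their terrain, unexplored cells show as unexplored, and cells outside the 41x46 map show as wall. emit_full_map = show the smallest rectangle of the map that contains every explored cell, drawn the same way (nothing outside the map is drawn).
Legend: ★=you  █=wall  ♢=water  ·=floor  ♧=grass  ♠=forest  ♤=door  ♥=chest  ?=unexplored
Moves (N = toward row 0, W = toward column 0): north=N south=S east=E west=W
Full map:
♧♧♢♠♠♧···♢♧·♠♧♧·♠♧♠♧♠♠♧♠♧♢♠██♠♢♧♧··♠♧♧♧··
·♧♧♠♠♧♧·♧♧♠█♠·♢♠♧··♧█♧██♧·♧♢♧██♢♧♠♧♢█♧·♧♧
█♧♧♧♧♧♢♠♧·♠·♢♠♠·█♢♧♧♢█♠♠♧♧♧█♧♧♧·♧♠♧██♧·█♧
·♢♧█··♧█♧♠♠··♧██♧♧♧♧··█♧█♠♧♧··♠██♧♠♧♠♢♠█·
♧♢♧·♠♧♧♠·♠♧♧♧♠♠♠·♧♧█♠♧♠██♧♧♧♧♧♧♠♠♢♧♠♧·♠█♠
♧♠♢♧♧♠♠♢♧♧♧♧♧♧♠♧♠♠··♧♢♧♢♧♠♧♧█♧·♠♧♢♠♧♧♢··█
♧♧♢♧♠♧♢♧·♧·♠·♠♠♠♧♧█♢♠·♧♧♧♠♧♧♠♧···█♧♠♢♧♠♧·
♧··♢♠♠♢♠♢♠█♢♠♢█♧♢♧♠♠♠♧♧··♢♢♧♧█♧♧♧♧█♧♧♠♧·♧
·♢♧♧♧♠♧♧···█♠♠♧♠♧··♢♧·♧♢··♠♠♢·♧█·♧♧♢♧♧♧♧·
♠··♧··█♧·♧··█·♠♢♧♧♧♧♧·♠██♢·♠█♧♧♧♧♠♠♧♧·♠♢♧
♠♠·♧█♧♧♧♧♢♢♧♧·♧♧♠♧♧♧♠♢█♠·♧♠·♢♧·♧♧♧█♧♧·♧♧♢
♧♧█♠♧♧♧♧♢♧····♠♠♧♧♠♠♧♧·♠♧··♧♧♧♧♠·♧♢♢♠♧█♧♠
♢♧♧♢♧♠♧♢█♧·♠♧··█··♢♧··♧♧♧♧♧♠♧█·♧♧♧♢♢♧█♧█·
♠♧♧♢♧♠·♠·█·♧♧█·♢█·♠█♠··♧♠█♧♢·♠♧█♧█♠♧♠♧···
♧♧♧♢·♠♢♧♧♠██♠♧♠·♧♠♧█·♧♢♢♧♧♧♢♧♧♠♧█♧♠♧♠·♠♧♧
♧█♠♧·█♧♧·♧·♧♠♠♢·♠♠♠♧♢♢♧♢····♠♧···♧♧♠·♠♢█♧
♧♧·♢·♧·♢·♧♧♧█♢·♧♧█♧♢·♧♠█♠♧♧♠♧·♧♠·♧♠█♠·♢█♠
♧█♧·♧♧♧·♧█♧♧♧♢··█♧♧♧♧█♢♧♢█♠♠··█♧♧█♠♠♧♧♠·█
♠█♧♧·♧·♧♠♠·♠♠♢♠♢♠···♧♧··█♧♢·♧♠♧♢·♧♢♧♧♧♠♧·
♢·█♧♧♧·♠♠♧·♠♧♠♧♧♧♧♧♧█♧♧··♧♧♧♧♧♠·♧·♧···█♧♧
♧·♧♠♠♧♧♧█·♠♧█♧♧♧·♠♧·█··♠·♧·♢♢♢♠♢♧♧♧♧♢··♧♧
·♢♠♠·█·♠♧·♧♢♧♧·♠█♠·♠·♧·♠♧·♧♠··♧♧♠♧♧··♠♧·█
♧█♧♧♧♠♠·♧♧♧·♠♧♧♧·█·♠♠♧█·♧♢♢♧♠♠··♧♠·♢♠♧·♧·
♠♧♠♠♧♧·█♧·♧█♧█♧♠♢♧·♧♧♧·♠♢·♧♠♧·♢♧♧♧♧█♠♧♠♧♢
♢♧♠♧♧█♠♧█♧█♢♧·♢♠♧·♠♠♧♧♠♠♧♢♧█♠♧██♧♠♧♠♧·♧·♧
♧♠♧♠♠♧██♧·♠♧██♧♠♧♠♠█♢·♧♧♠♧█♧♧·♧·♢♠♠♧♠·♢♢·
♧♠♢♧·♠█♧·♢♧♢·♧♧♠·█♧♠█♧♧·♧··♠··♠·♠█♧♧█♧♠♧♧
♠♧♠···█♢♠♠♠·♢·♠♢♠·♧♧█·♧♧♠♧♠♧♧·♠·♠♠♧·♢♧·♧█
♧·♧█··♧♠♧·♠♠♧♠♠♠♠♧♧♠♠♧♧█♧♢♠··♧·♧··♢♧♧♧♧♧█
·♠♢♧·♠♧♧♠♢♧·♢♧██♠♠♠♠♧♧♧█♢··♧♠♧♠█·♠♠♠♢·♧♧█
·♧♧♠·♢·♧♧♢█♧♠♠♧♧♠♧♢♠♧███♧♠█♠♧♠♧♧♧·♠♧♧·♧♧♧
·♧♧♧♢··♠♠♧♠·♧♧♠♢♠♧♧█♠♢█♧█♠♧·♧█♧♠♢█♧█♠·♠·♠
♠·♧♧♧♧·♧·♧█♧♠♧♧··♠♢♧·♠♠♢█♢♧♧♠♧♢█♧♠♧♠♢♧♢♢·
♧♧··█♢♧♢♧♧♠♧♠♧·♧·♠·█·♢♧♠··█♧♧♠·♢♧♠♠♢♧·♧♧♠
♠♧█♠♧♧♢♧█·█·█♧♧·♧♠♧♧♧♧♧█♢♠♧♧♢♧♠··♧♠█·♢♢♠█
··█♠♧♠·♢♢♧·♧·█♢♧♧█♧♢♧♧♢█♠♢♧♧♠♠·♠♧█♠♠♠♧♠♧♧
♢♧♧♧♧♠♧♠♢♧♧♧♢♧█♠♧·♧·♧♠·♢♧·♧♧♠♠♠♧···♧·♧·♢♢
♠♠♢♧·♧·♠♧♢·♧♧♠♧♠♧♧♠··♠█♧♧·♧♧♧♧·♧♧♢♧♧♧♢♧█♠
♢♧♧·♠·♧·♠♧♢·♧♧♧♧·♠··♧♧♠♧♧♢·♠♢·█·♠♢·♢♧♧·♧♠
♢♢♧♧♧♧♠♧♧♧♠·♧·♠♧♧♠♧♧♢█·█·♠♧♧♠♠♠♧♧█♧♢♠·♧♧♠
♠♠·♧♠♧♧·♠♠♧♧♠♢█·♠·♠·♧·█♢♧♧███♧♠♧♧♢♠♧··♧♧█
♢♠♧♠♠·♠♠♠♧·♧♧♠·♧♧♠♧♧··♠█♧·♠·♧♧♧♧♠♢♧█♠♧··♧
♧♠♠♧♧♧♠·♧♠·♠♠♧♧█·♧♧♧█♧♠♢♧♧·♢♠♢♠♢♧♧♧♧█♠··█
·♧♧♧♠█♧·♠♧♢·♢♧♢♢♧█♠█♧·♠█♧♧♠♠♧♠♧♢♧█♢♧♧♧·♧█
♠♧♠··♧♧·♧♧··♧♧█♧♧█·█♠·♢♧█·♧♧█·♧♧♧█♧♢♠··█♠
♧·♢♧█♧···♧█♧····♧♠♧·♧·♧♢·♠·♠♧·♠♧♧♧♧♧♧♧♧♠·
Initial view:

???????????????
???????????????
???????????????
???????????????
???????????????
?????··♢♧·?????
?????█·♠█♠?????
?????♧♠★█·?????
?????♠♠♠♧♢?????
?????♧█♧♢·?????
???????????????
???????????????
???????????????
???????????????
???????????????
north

???????????????
???????????????
???????????????
???????????????
???????????????
?????♧♧♠♠♧?????
?????··♢♧·?????
?????█·★█♠?????
?????♧♠♧█·?????
?????♠♠♠♧♢?????
?????♧█♧♢·?????
???????????????
???????????????
???????????????
???????????????

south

???????????????
???????????????
???????????????
???????????????
?????♧♧♠♠♧?????
?????··♢♧·?????
?????█·♠█♠?????
?????♧♠★█·?????
?????♠♠♠♧♢?????
?????♧█♧♢·?????
???????????????
???????????????
???????????????
???????????????
???????????????

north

???????????????
???????????????
???????????????
???????????????
???????????????
?????♧♧♠♠♧?????
?????··♢♧·?????
?????█·★█♠?????
?????♧♠♧█·?????
?????♠♠♠♧♢?????
?????♧█♧♢·?????
???????????????
???????????????
???????????????
???????????????

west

???????????????
???????????????
???????????????
???????????????
???????????????
?????♠♧♧♠♠♧????
?????█··♢♧·????
?????♢█★♠█♠????
?????·♧♠♧█·????
?????·♠♠♠♧♢????
??????♧█♧♢·????
???????????????
???????????????
???????????????
???????????????

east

???????????????
???????????????
???????????????
???????????????
???????????????
????♠♧♧♠♠♧?????
????█··♢♧·?????
????♢█·★█♠?????
????·♧♠♧█·?????
????·♠♠♠♧♢?????
?????♧█♧♢·?????
???????????????
???????????????
???????????????
???????????????

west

???????????????
???????????????
???????????????
???????????????
???????????????
?????♠♧♧♠♠♧????
?????█··♢♧·????
?????♢█★♠█♠????
?????·♧♠♧█·????
?????·♠♠♠♧♢????
??????♧█♧♢·????
???????????????
???????????????
???????????????
???????????????

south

???????????????
???????????????
???????????????
???????????????
?????♠♧♧♠♠♧????
?????█··♢♧·????
?????♢█·♠█♠????
?????·♧★♧█·????
?????·♠♠♠♧♢????
?????♧♧█♧♢·????
???????????????
???????????????
???????????????
???????????????
???????????????

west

???????????????
???????????????
???????????????
???????????????
??????♠♧♧♠♠♧???
?????·█··♢♧·???
?????·♢█·♠█♠???
?????♠·★♠♧█·???
?????♢·♠♠♠♧♢???
?????·♧♧█♧♢·???
???????????????
???????????????
???????????????
???????????????
???????????????

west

???????????????
???????????????
???????????????
???????????????
???????♠♧♧♠♠♧??
?????··█··♢♧·??
?????█·♢█·♠█♠??
?????♧♠★♧♠♧█·??
?????♠♢·♠♠♠♧♢??
?????♢·♧♧█♧♢·??
???????????????
???????????????
???????????????
???????????????
???????????????

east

???????????????
???????????????
???????????????
???????????????
??????♠♧♧♠♠♧???
????··█··♢♧·???
????█·♢█·♠█♠???
????♧♠·★♠♧█·???
????♠♢·♠♠♠♧♢???
????♢·♧♧█♧♢·???
???????????????
???????????????
???????????????
???????????????
???????????????

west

???????????????
???????????????
???????????????
???????????????
???????♠♧♧♠♠♧??
?????··█··♢♧·??
?????█·♢█·♠█♠??
?????♧♠★♧♠♧█·??
?????♠♢·♠♠♠♧♢??
?????♢·♧♧█♧♢·??
???????????????
???????????????
???????????????
???????????????
???????????????

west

???????????????
???????????????
???????????????
???????????????
????????♠♧♧♠♠♧?
?????♧··█··♢♧·?
?????♧█·♢█·♠█♠?
?????♠♧★·♧♠♧█·?
?????♠♠♢·♠♠♠♧♢?
?????█♢·♧♧█♧♢·?
???????????????
???????????????
???????????????
???????????????
???????????????

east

???????????????
???????????????
???????????????
???????????????
???????♠♧♧♠♠♧??
????♧··█··♢♧·??
????♧█·♢█·♠█♠??
????♠♧♠★♧♠♧█·??
????♠♠♢·♠♠♠♧♢??
????█♢·♧♧█♧♢·??
???????????????
???????????????
???????????????
???????????????
???????????????

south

???????????????
???????????????
???????????????
???????♠♧♧♠♠♧??
????♧··█··♢♧·??
????♧█·♢█·♠█♠??
????♠♧♠·♧♠♧█·??
????♠♠♢★♠♠♠♧♢??
????█♢·♧♧█♧♢·??
?????♢··█♧?????
???????????????
???????????????
???????????????
???????????????
???????????????

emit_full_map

???♠♧♧♠♠♧
♧··█··♢♧·
♧█·♢█·♠█♠
♠♧♠·♧♠♧█·
♠♠♢★♠♠♠♧♢
█♢·♧♧█♧♢·
?♢··█♧???


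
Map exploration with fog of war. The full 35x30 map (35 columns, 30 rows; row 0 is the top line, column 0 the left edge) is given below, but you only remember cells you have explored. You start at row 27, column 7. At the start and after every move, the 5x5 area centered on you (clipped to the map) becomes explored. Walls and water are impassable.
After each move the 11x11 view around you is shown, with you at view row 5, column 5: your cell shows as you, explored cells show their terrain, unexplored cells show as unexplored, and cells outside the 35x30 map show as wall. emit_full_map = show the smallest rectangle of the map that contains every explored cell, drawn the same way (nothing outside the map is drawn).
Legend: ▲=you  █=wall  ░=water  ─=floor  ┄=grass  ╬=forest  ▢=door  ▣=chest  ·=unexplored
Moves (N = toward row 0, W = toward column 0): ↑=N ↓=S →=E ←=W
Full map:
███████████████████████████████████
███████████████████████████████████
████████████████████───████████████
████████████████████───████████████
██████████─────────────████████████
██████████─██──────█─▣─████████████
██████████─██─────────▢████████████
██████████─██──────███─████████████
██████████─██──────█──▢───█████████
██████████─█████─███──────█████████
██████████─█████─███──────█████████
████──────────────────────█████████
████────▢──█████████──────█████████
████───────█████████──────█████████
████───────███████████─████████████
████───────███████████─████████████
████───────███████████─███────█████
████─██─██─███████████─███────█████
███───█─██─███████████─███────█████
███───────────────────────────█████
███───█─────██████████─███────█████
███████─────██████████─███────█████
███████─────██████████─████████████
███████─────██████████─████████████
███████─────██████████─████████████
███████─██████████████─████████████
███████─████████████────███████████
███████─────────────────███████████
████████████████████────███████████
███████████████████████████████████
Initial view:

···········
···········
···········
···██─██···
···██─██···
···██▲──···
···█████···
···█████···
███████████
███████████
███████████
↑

···········
···········
···········
···██───···
···██─██···
···██▲██···
···██───···
···█████···
···█████···
███████████
███████████

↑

···········
···········
···········
···██───···
···██───···
···██▲██···
···██─██···
···██───···
···█████···
···█████···
███████████

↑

···········
···········
···········
···██───···
···██───···
···██▲──···
···██─██···
···██─██···
···██───···
···█████···
···█████···

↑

···········
···········
···········
···██───···
···██───···
···██▲──···
···██───···
···██─██···
···██─██···
···██───···
···█████···

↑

···········
···········
···········
···─█───···
···██───···
···██▲──···
···██───···
···██───···
···██─██···
···██─██···
···██───···

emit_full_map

─█───
██───
██▲──
██───
██───
██─██
██─██
██───
█████
█████

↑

···········
···········
···········
···─────···
···─█───···
···██▲──···
···██───···
···██───···
···██───···
···██─██···
···██─██···

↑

···········
···········
···········
···─█─██···
···─────···
···─█▲──···
···██───···
···██───···
···██───···
···██───···
···██─██···

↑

···········
···········
···········
···██─██···
···─█─██···
···──▲──···
···─█───···
···██───···
···██───···
···██───···
···██───···

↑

···········
···········
···········
···─────···
···██─██···
···─█▲██···
···─────···
···─█───···
···██───···
···██───···
···██───···

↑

···········
···········
···········
···─────···
···─────···
···██▲██···
···─█─██···
···─────···
···─█───···
···██───···
···██───···

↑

···········
···········
···········
···─────···
···─────···
···──▲──···
···██─██···
···─█─██···
···─────···
···─█───···
···██───···

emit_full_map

─────
─────
──▲──
██─██
─█─██
─────
─█───
██───
██───
██───
██───
██─██
██─██
██───
█████
█████

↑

···········
···········
···········
···─────···
···─────···
···──▲──···
···─────···
···██─██···
···─█─██···
···─────···
···─█───···

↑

···········
···········
···········
···───▢─···
···─────···
···──▲──···
···─────···
···─────···
···██─██···
···─█─██···
···─────···

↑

···········
···········
···········
···─────···
···───▢─···
···──▲──···
···─────···
···─────···
···─────···
···██─██···
···─█─██···

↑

···········
···········
···········
···█████···
···─────···
···──▲▢─···
···─────···
···─────···
···─────···
···─────···
···██─██···

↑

···········
···········
···········
···█████···
···█████···
···──▲──···
···───▢─···
···─────···
···─────···
···─────···
···─────···

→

···········
···········
···········
··█████─···
··█████─···
··───▲──···
··───▢──···
··──────···
··─────····
··─────····
··─────····

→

···········
···········
···········
·█████─█···
·█████─█···
·────▲──···
·───▢──█···
·──────█···
·─────·····
·─────·····
·─────·····

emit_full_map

█████─█
█████─█
────▲──
───▢──█
──────█
─────··
─────··
─────··
██─██··
─█─██··
─────··
─█───··
██───··
██───··
██───··
██───··
██─██··
██─██··
██───··
█████··
█████··

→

···········
···········
···········
█████─██···
█████─██···
─────▲──···
───▢──██···
──────██···
─────······
─────······
─────······

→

···········
···········
···········
████─███···
████─███···
─────▲──···
──▢──███···
─────███···
────·······
────·······
────·······

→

···········
···········
···········
███─████···
███─████···
─────▲──···
─▢──████···
────████···
───········
───········
───········

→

···········
···········
···········
██─█████···
██─█████···
─────▲──···
▢──█████···
───█████···
──·········
──·········
──·········

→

···········
···········
···········
█─█████─···
█─█████─···
─────▲──···
──██████···
──██████···
─··········
─··········
─··········

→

···········
···········
···········
─█████─█···
─█████─█···
─────▲──···
─███████···
─███████···
···········
···········
···········

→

···········
···········
···········
█████─██···
█████─██···
─────▲──···
████████···
████████···
···········
···········
···········

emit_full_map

█████─█████─██
█████─█████─██
───────────▲──
───▢──████████
──────████████
─────·········
─────·········
─────·········
██─██·········
─█─██·········
─────·········
─█───·········
██───·········
██───·········
██───·········
██───·········
██─██·········
██─██·········
██───·········
█████·········
█████·········


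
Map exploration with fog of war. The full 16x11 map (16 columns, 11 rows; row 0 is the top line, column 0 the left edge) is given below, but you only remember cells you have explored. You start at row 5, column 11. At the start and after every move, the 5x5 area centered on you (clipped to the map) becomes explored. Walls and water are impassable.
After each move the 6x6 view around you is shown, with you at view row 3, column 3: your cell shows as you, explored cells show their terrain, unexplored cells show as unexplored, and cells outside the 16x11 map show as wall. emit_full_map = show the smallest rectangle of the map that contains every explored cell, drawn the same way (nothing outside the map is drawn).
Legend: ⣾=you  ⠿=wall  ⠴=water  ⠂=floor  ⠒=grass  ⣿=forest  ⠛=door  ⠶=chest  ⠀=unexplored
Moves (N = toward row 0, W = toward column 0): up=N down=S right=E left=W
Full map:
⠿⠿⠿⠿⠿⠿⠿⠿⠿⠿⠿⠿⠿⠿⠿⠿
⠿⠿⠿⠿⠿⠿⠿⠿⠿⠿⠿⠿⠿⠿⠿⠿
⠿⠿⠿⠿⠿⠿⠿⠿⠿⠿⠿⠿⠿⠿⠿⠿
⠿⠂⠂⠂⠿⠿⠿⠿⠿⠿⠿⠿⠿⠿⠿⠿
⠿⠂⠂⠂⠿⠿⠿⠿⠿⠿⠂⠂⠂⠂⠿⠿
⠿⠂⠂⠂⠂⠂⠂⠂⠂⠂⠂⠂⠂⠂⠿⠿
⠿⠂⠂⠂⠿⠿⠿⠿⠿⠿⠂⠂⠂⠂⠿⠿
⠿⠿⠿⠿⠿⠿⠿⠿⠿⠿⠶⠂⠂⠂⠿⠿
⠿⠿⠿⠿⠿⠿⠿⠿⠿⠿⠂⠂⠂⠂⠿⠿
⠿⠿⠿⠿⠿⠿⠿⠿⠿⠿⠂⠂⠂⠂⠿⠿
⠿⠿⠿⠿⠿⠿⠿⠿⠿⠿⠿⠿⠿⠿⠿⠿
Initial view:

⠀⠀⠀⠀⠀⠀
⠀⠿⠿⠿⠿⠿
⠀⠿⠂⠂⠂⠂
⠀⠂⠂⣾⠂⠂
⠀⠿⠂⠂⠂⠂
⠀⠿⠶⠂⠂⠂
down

⠀⠿⠿⠿⠿⠿
⠀⠿⠂⠂⠂⠂
⠀⠂⠂⠂⠂⠂
⠀⠿⠂⣾⠂⠂
⠀⠿⠶⠂⠂⠂
⠀⠿⠂⠂⠂⠂

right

⠿⠿⠿⠿⠿⠀
⠿⠂⠂⠂⠂⠿
⠂⠂⠂⠂⠂⠿
⠿⠂⠂⣾⠂⠿
⠿⠶⠂⠂⠂⠿
⠿⠂⠂⠂⠂⠿

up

⠀⠀⠀⠀⠀⠀
⠿⠿⠿⠿⠿⠿
⠿⠂⠂⠂⠂⠿
⠂⠂⠂⣾⠂⠿
⠿⠂⠂⠂⠂⠿
⠿⠶⠂⠂⠂⠿

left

⠀⠀⠀⠀⠀⠀
⠀⠿⠿⠿⠿⠿
⠀⠿⠂⠂⠂⠂
⠀⠂⠂⣾⠂⠂
⠀⠿⠂⠂⠂⠂
⠀⠿⠶⠂⠂⠂

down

⠀⠿⠿⠿⠿⠿
⠀⠿⠂⠂⠂⠂
⠀⠂⠂⠂⠂⠂
⠀⠿⠂⣾⠂⠂
⠀⠿⠶⠂⠂⠂
⠀⠿⠂⠂⠂⠂

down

⠀⠿⠂⠂⠂⠂
⠀⠂⠂⠂⠂⠂
⠀⠿⠂⠂⠂⠂
⠀⠿⠶⣾⠂⠂
⠀⠿⠂⠂⠂⠂
⠀⠿⠂⠂⠂⠂

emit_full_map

⠿⠿⠿⠿⠿⠿
⠿⠂⠂⠂⠂⠿
⠂⠂⠂⠂⠂⠿
⠿⠂⠂⠂⠂⠿
⠿⠶⣾⠂⠂⠿
⠿⠂⠂⠂⠂⠿
⠿⠂⠂⠂⠂⠀

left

⠀⠀⠿⠂⠂⠂
⠀⠂⠂⠂⠂⠂
⠀⠿⠿⠂⠂⠂
⠀⠿⠿⣾⠂⠂
⠀⠿⠿⠂⠂⠂
⠀⠿⠿⠂⠂⠂

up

⠀⠀⠿⠿⠿⠿
⠀⠿⠿⠂⠂⠂
⠀⠂⠂⠂⠂⠂
⠀⠿⠿⣾⠂⠂
⠀⠿⠿⠶⠂⠂
⠀⠿⠿⠂⠂⠂

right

⠀⠿⠿⠿⠿⠿
⠿⠿⠂⠂⠂⠂
⠂⠂⠂⠂⠂⠂
⠿⠿⠂⣾⠂⠂
⠿⠿⠶⠂⠂⠂
⠿⠿⠂⠂⠂⠂

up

⠀⠀⠀⠀⠀⠀
⠀⠿⠿⠿⠿⠿
⠿⠿⠂⠂⠂⠂
⠂⠂⠂⣾⠂⠂
⠿⠿⠂⠂⠂⠂
⠿⠿⠶⠂⠂⠂

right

⠀⠀⠀⠀⠀⠀
⠿⠿⠿⠿⠿⠿
⠿⠂⠂⠂⠂⠿
⠂⠂⠂⣾⠂⠿
⠿⠂⠂⠂⠂⠿
⠿⠶⠂⠂⠂⠿

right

⠀⠀⠀⠀⠀⠀
⠿⠿⠿⠿⠿⠿
⠂⠂⠂⠂⠿⠿
⠂⠂⠂⣾⠿⠿
⠂⠂⠂⠂⠿⠿
⠶⠂⠂⠂⠿⠿

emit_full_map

⠀⠿⠿⠿⠿⠿⠿⠿
⠿⠿⠂⠂⠂⠂⠿⠿
⠂⠂⠂⠂⠂⣾⠿⠿
⠿⠿⠂⠂⠂⠂⠿⠿
⠿⠿⠶⠂⠂⠂⠿⠿
⠿⠿⠂⠂⠂⠂⠿⠀
⠿⠿⠂⠂⠂⠂⠀⠀


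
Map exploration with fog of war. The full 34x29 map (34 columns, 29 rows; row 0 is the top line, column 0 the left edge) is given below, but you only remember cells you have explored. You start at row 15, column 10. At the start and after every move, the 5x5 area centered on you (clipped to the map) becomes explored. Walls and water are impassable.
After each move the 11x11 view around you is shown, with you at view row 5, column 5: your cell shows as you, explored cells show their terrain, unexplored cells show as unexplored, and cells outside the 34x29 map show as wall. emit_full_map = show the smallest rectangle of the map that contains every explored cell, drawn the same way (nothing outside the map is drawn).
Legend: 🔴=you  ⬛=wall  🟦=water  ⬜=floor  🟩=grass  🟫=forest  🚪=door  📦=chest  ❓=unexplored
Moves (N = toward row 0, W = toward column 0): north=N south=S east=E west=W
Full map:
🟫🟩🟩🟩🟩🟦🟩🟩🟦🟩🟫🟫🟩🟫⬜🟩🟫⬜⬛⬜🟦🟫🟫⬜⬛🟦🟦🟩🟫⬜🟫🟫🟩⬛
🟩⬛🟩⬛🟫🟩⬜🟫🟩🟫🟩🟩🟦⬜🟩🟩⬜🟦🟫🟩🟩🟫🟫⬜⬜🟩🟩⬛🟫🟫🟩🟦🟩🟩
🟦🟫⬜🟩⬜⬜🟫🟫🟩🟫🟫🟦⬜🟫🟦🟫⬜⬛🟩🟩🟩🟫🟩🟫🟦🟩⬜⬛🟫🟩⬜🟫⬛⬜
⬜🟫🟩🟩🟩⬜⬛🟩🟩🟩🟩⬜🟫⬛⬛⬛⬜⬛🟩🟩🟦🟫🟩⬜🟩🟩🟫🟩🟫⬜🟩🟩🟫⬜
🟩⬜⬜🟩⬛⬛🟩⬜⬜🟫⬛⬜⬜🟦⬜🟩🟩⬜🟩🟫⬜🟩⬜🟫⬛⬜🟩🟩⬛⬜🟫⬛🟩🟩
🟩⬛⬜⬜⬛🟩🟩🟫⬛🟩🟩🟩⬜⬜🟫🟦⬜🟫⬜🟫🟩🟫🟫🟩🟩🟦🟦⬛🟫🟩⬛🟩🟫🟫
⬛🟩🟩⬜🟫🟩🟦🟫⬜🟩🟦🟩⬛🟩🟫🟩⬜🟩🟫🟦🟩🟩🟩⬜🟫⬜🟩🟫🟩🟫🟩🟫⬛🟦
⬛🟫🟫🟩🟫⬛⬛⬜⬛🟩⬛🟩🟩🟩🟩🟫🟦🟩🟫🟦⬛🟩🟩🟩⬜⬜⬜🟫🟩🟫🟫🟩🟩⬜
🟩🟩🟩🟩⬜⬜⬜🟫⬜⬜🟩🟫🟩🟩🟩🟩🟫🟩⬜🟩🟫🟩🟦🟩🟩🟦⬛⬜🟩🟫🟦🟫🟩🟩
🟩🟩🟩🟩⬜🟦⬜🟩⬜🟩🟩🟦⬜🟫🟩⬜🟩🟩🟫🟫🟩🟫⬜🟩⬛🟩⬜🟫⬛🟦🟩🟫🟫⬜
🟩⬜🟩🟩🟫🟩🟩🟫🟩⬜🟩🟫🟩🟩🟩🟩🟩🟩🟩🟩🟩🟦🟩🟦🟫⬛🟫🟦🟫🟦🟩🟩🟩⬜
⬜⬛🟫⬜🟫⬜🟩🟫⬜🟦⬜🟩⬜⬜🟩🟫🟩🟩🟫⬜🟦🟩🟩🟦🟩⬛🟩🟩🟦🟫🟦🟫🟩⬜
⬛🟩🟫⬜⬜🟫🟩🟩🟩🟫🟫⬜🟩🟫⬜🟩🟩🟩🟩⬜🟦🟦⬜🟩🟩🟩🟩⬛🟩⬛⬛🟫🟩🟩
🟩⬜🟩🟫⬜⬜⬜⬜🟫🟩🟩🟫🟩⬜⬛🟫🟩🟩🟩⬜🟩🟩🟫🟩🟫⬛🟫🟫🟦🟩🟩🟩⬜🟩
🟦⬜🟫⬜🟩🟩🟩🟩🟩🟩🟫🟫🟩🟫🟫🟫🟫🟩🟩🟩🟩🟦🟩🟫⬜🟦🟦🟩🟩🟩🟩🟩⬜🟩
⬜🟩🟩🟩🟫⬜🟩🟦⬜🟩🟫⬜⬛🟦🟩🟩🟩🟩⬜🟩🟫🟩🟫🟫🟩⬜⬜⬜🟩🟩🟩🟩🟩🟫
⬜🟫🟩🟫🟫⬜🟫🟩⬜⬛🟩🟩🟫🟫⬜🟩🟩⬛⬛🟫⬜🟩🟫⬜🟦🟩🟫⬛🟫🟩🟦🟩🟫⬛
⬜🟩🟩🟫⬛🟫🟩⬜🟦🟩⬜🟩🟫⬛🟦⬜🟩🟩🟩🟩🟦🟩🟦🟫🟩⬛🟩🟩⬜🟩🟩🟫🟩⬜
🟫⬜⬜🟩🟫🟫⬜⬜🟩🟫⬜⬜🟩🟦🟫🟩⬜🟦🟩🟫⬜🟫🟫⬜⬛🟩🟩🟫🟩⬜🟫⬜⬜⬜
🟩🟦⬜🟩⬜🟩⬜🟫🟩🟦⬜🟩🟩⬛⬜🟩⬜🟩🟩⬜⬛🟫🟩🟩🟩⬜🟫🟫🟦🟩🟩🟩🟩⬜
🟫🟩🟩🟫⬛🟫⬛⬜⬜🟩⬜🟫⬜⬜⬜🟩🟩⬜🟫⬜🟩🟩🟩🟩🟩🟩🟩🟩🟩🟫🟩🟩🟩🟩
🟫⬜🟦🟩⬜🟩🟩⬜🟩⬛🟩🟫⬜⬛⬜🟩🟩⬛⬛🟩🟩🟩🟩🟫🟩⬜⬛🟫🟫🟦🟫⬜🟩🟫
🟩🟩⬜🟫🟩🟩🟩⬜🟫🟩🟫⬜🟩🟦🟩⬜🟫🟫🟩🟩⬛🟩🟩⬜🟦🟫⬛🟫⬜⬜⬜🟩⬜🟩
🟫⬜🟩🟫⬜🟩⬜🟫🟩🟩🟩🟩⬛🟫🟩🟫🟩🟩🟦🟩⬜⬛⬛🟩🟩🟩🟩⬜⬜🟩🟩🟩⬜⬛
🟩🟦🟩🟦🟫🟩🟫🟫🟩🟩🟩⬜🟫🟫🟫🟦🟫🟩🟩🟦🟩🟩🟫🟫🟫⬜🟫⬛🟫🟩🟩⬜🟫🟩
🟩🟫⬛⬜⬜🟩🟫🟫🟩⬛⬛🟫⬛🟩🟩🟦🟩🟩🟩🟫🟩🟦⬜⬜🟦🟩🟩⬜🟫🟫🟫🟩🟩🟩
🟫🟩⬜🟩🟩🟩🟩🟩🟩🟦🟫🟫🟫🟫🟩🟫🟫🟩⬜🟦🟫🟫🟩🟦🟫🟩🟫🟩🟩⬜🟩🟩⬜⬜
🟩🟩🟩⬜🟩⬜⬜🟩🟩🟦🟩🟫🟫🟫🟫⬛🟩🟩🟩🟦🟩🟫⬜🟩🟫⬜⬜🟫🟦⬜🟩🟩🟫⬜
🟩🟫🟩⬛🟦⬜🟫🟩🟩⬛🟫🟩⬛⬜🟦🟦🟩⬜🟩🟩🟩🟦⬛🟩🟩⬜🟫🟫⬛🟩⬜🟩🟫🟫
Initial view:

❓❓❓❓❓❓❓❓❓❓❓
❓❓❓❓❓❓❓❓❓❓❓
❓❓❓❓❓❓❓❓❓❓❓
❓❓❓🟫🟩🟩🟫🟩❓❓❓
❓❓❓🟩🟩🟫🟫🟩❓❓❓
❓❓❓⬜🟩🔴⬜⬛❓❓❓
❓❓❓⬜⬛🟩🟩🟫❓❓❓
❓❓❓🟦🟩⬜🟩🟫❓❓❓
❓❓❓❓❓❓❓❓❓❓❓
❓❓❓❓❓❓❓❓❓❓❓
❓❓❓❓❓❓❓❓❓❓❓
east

❓❓❓❓❓❓❓❓❓❓❓
❓❓❓❓❓❓❓❓❓❓❓
❓❓❓❓❓❓❓❓❓❓❓
❓❓🟫🟩🟩🟫🟩⬜❓❓❓
❓❓🟩🟩🟫🟫🟩🟫❓❓❓
❓❓⬜🟩🟫🔴⬛🟦❓❓❓
❓❓⬜⬛🟩🟩🟫🟫❓❓❓
❓❓🟦🟩⬜🟩🟫⬛❓❓❓
❓❓❓❓❓❓❓❓❓❓❓
❓❓❓❓❓❓❓❓❓❓❓
❓❓❓❓❓❓❓❓❓❓❓

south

❓❓❓❓❓❓❓❓❓❓❓
❓❓❓❓❓❓❓❓❓❓❓
❓❓🟫🟩🟩🟫🟩⬜❓❓❓
❓❓🟩🟩🟫🟫🟩🟫❓❓❓
❓❓⬜🟩🟫⬜⬛🟦❓❓❓
❓❓⬜⬛🟩🔴🟫🟫❓❓❓
❓❓🟦🟩⬜🟩🟫⬛❓❓❓
❓❓❓🟫⬜⬜🟩🟦❓❓❓
❓❓❓❓❓❓❓❓❓❓❓
❓❓❓❓❓❓❓❓❓❓❓
❓❓❓❓❓❓❓❓❓❓❓

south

❓❓❓❓❓❓❓❓❓❓❓
❓❓🟫🟩🟩🟫🟩⬜❓❓❓
❓❓🟩🟩🟫🟫🟩🟫❓❓❓
❓❓⬜🟩🟫⬜⬛🟦❓❓❓
❓❓⬜⬛🟩🟩🟫🟫❓❓❓
❓❓🟦🟩⬜🔴🟫⬛❓❓❓
❓❓❓🟫⬜⬜🟩🟦❓❓❓
❓❓❓🟦⬜🟩🟩⬛❓❓❓
❓❓❓❓❓❓❓❓❓❓❓
❓❓❓❓❓❓❓❓❓❓❓
❓❓❓❓❓❓❓❓❓❓❓

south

❓❓🟫🟩🟩🟫🟩⬜❓❓❓
❓❓🟩🟩🟫🟫🟩🟫❓❓❓
❓❓⬜🟩🟫⬜⬛🟦❓❓❓
❓❓⬜⬛🟩🟩🟫🟫❓❓❓
❓❓🟦🟩⬜🟩🟫⬛❓❓❓
❓❓❓🟫⬜🔴🟩🟦❓❓❓
❓❓❓🟦⬜🟩🟩⬛❓❓❓
❓❓❓🟩⬜🟫⬜⬜❓❓❓
❓❓❓❓❓❓❓❓❓❓❓
❓❓❓❓❓❓❓❓❓❓❓
❓❓❓❓❓❓❓❓❓❓❓

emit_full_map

🟫🟩🟩🟫🟩⬜
🟩🟩🟫🟫🟩🟫
⬜🟩🟫⬜⬛🟦
⬜⬛🟩🟩🟫🟫
🟦🟩⬜🟩🟫⬛
❓🟫⬜🔴🟩🟦
❓🟦⬜🟩🟩⬛
❓🟩⬜🟫⬜⬜

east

❓🟫🟩🟩🟫🟩⬜❓❓❓❓
❓🟩🟩🟫🟫🟩🟫❓❓❓❓
❓⬜🟩🟫⬜⬛🟦❓❓❓❓
❓⬜⬛🟩🟩🟫🟫⬜❓❓❓
❓🟦🟩⬜🟩🟫⬛🟦❓❓❓
❓❓🟫⬜⬜🔴🟦🟫❓❓❓
❓❓🟦⬜🟩🟩⬛⬜❓❓❓
❓❓🟩⬜🟫⬜⬜⬜❓❓❓
❓❓❓❓❓❓❓❓❓❓❓
❓❓❓❓❓❓❓❓❓❓❓
❓❓❓❓❓❓❓❓❓❓❓

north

❓❓❓❓❓❓❓❓❓❓❓
❓🟫🟩🟩🟫🟩⬜❓❓❓❓
❓🟩🟩🟫🟫🟩🟫❓❓❓❓
❓⬜🟩🟫⬜⬛🟦🟩❓❓❓
❓⬜⬛🟩🟩🟫🟫⬜❓❓❓
❓🟦🟩⬜🟩🔴⬛🟦❓❓❓
❓❓🟫⬜⬜🟩🟦🟫❓❓❓
❓❓🟦⬜🟩🟩⬛⬜❓❓❓
❓❓🟩⬜🟫⬜⬜⬜❓❓❓
❓❓❓❓❓❓❓❓❓❓❓
❓❓❓❓❓❓❓❓❓❓❓

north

❓❓❓❓❓❓❓❓❓❓❓
❓❓❓❓❓❓❓❓❓❓❓
❓🟫🟩🟩🟫🟩⬜❓❓❓❓
❓🟩🟩🟫🟫🟩🟫🟫❓❓❓
❓⬜🟩🟫⬜⬛🟦🟩❓❓❓
❓⬜⬛🟩🟩🔴🟫⬜❓❓❓
❓🟦🟩⬜🟩🟫⬛🟦❓❓❓
❓❓🟫⬜⬜🟩🟦🟫❓❓❓
❓❓🟦⬜🟩🟩⬛⬜❓❓❓
❓❓🟩⬜🟫⬜⬜⬜❓❓❓
❓❓❓❓❓❓❓❓❓❓❓

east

❓❓❓❓❓❓❓❓❓❓❓
❓❓❓❓❓❓❓❓❓❓❓
🟫🟩🟩🟫🟩⬜❓❓❓❓❓
🟩🟩🟫🟫🟩🟫🟫🟫❓❓❓
⬜🟩🟫⬜⬛🟦🟩🟩❓❓❓
⬜⬛🟩🟩🟫🔴⬜🟩❓❓❓
🟦🟩⬜🟩🟫⬛🟦⬜❓❓❓
❓🟫⬜⬜🟩🟦🟫🟩❓❓❓
❓🟦⬜🟩🟩⬛⬜❓❓❓❓
❓🟩⬜🟫⬜⬜⬜❓❓❓❓
❓❓❓❓❓❓❓❓❓❓❓

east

❓❓❓❓❓❓❓❓❓❓❓
❓❓❓❓❓❓❓❓❓❓❓
🟩🟩🟫🟩⬜❓❓❓❓❓❓
🟩🟫🟫🟩🟫🟫🟫🟫❓❓❓
🟩🟫⬜⬛🟦🟩🟩🟩❓❓❓
⬛🟩🟩🟫🟫🔴🟩🟩❓❓❓
🟩⬜🟩🟫⬛🟦⬜🟩❓❓❓
🟫⬜⬜🟩🟦🟫🟩⬜❓❓❓
🟦⬜🟩🟩⬛⬜❓❓❓❓❓
🟩⬜🟫⬜⬜⬜❓❓❓❓❓
❓❓❓❓❓❓❓❓❓❓❓

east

❓❓❓❓❓❓❓❓❓❓❓
❓❓❓❓❓❓❓❓❓❓❓
🟩🟫🟩⬜❓❓❓❓❓❓❓
🟫🟫🟩🟫🟫🟫🟫🟩❓❓❓
🟫⬜⬛🟦🟩🟩🟩🟩❓❓❓
🟩🟩🟫🟫⬜🔴🟩⬛❓❓❓
⬜🟩🟫⬛🟦⬜🟩🟩❓❓❓
⬜⬜🟩🟦🟫🟩⬜🟦❓❓❓
⬜🟩🟩⬛⬜❓❓❓❓❓❓
⬜🟫⬜⬜⬜❓❓❓❓❓❓
❓❓❓❓❓❓❓❓❓❓❓

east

❓❓❓❓❓❓❓❓❓❓❓
❓❓❓❓❓❓❓❓❓❓❓
🟫🟩⬜❓❓❓❓❓❓❓❓
🟫🟩🟫🟫🟫🟫🟩🟩❓❓❓
⬜⬛🟦🟩🟩🟩🟩⬜❓❓❓
🟩🟫🟫⬜🟩🔴⬛⬛❓❓❓
🟩🟫⬛🟦⬜🟩🟩🟩❓❓❓
⬜🟩🟦🟫🟩⬜🟦🟩❓❓❓
🟩🟩⬛⬜❓❓❓❓❓❓❓
🟫⬜⬜⬜❓❓❓❓❓❓❓
❓❓❓❓❓❓❓❓❓❓❓

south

❓❓❓❓❓❓❓❓❓❓❓
🟫🟩⬜❓❓❓❓❓❓❓❓
🟫🟩🟫🟫🟫🟫🟩🟩❓❓❓
⬜⬛🟦🟩🟩🟩🟩⬜❓❓❓
🟩🟫🟫⬜🟩🟩⬛⬛❓❓❓
🟩🟫⬛🟦⬜🔴🟩🟩❓❓❓
⬜🟩🟦🟫🟩⬜🟦🟩❓❓❓
🟩🟩⬛⬜🟩⬜🟩🟩❓❓❓
🟫⬜⬜⬜❓❓❓❓❓❓❓
❓❓❓❓❓❓❓❓❓❓❓
❓❓❓❓❓❓❓❓❓❓❓

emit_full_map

🟫🟩🟩🟫🟩⬜❓❓❓❓❓
🟩🟩🟫🟫🟩🟫🟫🟫🟫🟩🟩
⬜🟩🟫⬜⬛🟦🟩🟩🟩🟩⬜
⬜⬛🟩🟩🟫🟫⬜🟩🟩⬛⬛
🟦🟩⬜🟩🟫⬛🟦⬜🔴🟩🟩
❓🟫⬜⬜🟩🟦🟫🟩⬜🟦🟩
❓🟦⬜🟩🟩⬛⬜🟩⬜🟩🟩
❓🟩⬜🟫⬜⬜⬜❓❓❓❓

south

🟫🟩⬜❓❓❓❓❓❓❓❓
🟫🟩🟫🟫🟫🟫🟩🟩❓❓❓
⬜⬛🟦🟩🟩🟩🟩⬜❓❓❓
🟩🟫🟫⬜🟩🟩⬛⬛❓❓❓
🟩🟫⬛🟦⬜🟩🟩🟩❓❓❓
⬜🟩🟦🟫🟩🔴🟦🟩❓❓❓
🟩🟩⬛⬜🟩⬜🟩🟩❓❓❓
🟫⬜⬜⬜🟩🟩⬜🟫❓❓❓
❓❓❓❓❓❓❓❓❓❓❓
❓❓❓❓❓❓❓❓❓❓❓
❓❓❓❓❓❓❓❓❓❓❓

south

🟫🟩🟫🟫🟫🟫🟩🟩❓❓❓
⬜⬛🟦🟩🟩🟩🟩⬜❓❓❓
🟩🟫🟫⬜🟩🟩⬛⬛❓❓❓
🟩🟫⬛🟦⬜🟩🟩🟩❓❓❓
⬜🟩🟦🟫🟩⬜🟦🟩❓❓❓
🟩🟩⬛⬜🟩🔴🟩🟩❓❓❓
🟫⬜⬜⬜🟩🟩⬜🟫❓❓❓
❓❓❓⬜🟩🟩⬛⬛❓❓❓
❓❓❓❓❓❓❓❓❓❓❓
❓❓❓❓❓❓❓❓❓❓❓
❓❓❓❓❓❓❓❓❓❓❓

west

🟫🟫🟩🟫🟫🟫🟫🟩🟩❓❓
🟫⬜⬛🟦🟩🟩🟩🟩⬜❓❓
🟩🟩🟫🟫⬜🟩🟩⬛⬛❓❓
⬜🟩🟫⬛🟦⬜🟩🟩🟩❓❓
⬜⬜🟩🟦🟫🟩⬜🟦🟩❓❓
⬜🟩🟩⬛⬜🔴⬜🟩🟩❓❓
⬜🟫⬜⬜⬜🟩🟩⬜🟫❓❓
❓❓❓⬛⬜🟩🟩⬛⬛❓❓
❓❓❓❓❓❓❓❓❓❓❓
❓❓❓❓❓❓❓❓❓❓❓
❓❓❓❓❓❓❓❓❓❓❓

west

🟩🟫🟫🟩🟫🟫🟫🟫🟩🟩❓
🟩🟫⬜⬛🟦🟩🟩🟩🟩⬜❓
⬛🟩🟩🟫🟫⬜🟩🟩⬛⬛❓
🟩⬜🟩🟫⬛🟦⬜🟩🟩🟩❓
🟫⬜⬜🟩🟦🟫🟩⬜🟦🟩❓
🟦⬜🟩🟩⬛🔴🟩⬜🟩🟩❓
🟩⬜🟫⬜⬜⬜🟩🟩⬜🟫❓
❓❓❓⬜⬛⬜🟩🟩⬛⬛❓
❓❓❓❓❓❓❓❓❓❓❓
❓❓❓❓❓❓❓❓❓❓❓
❓❓❓❓❓❓❓❓❓❓❓

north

🟩🟩🟫🟩⬜❓❓❓❓❓❓
🟩🟫🟫🟩🟫🟫🟫🟫🟩🟩❓
🟩🟫⬜⬛🟦🟩🟩🟩🟩⬜❓
⬛🟩🟩🟫🟫⬜🟩🟩⬛⬛❓
🟩⬜🟩🟫⬛🟦⬜🟩🟩🟩❓
🟫⬜⬜🟩🟦🔴🟩⬜🟦🟩❓
🟦⬜🟩🟩⬛⬜🟩⬜🟩🟩❓
🟩⬜🟫⬜⬜⬜🟩🟩⬜🟫❓
❓❓❓⬜⬛⬜🟩🟩⬛⬛❓
❓❓❓❓❓❓❓❓❓❓❓
❓❓❓❓❓❓❓❓❓❓❓

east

🟩🟫🟩⬜❓❓❓❓❓❓❓
🟫🟫🟩🟫🟫🟫🟫🟩🟩❓❓
🟫⬜⬛🟦🟩🟩🟩🟩⬜❓❓
🟩🟩🟫🟫⬜🟩🟩⬛⬛❓❓
⬜🟩🟫⬛🟦⬜🟩🟩🟩❓❓
⬜⬜🟩🟦🟫🔴⬜🟦🟩❓❓
⬜🟩🟩⬛⬜🟩⬜🟩🟩❓❓
⬜🟫⬜⬜⬜🟩🟩⬜🟫❓❓
❓❓⬜⬛⬜🟩🟩⬛⬛❓❓
❓❓❓❓❓❓❓❓❓❓❓
❓❓❓❓❓❓❓❓❓❓❓

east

🟫🟩⬜❓❓❓❓❓❓❓❓
🟫🟩🟫🟫🟫🟫🟩🟩❓❓❓
⬜⬛🟦🟩🟩🟩🟩⬜❓❓❓
🟩🟫🟫⬜🟩🟩⬛⬛❓❓❓
🟩🟫⬛🟦⬜🟩🟩🟩❓❓❓
⬜🟩🟦🟫🟩🔴🟦🟩❓❓❓
🟩🟩⬛⬜🟩⬜🟩🟩❓❓❓
🟫⬜⬜⬜🟩🟩⬜🟫❓❓❓
❓⬜⬛⬜🟩🟩⬛⬛❓❓❓
❓❓❓❓❓❓❓❓❓❓❓
❓❓❓❓❓❓❓❓❓❓❓

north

❓❓❓❓❓❓❓❓❓❓❓
🟫🟩⬜❓❓❓❓❓❓❓❓
🟫🟩🟫🟫🟫🟫🟩🟩❓❓❓
⬜⬛🟦🟩🟩🟩🟩⬜❓❓❓
🟩🟫🟫⬜🟩🟩⬛⬛❓❓❓
🟩🟫⬛🟦⬜🔴🟩🟩❓❓❓
⬜🟩🟦🟫🟩⬜🟦🟩❓❓❓
🟩🟩⬛⬜🟩⬜🟩🟩❓❓❓
🟫⬜⬜⬜🟩🟩⬜🟫❓❓❓
❓⬜⬛⬜🟩🟩⬛⬛❓❓❓
❓❓❓❓❓❓❓❓❓❓❓

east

❓❓❓❓❓❓❓❓❓❓❓
🟩⬜❓❓❓❓❓❓❓❓❓
🟩🟫🟫🟫🟫🟩🟩❓❓❓❓
⬛🟦🟩🟩🟩🟩⬜🟩❓❓❓
🟫🟫⬜🟩🟩⬛⬛🟫❓❓❓
🟫⬛🟦⬜🟩🔴🟩🟩❓❓❓
🟩🟦🟫🟩⬜🟦🟩🟫❓❓❓
🟩⬛⬜🟩⬜🟩🟩⬜❓❓❓
⬜⬜⬜🟩🟩⬜🟫❓❓❓❓
⬜⬛⬜🟩🟩⬛⬛❓❓❓❓
❓❓❓❓❓❓❓❓❓❓❓

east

❓❓❓❓❓❓❓❓❓❓❓
⬜❓❓❓❓❓❓❓❓❓❓
🟫🟫🟫🟫🟩🟩❓❓❓❓❓
🟦🟩🟩🟩🟩⬜🟩🟫❓❓❓
🟫⬜🟩🟩⬛⬛🟫⬜❓❓❓
⬛🟦⬜🟩🟩🔴🟩🟦❓❓❓
🟦🟫🟩⬜🟦🟩🟫⬜❓❓❓
⬛⬜🟩⬜🟩🟩⬜⬛❓❓❓
⬜⬜🟩🟩⬜🟫❓❓❓❓❓
⬛⬜🟩🟩⬛⬛❓❓❓❓❓
❓❓❓❓❓❓❓❓❓❓❓

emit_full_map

🟫🟩🟩🟫🟩⬜❓❓❓❓❓❓❓
🟩🟩🟫🟫🟩🟫🟫🟫🟫🟩🟩❓❓
⬜🟩🟫⬜⬛🟦🟩🟩🟩🟩⬜🟩🟫
⬜⬛🟩🟩🟫🟫⬜🟩🟩⬛⬛🟫⬜
🟦🟩⬜🟩🟫⬛🟦⬜🟩🟩🔴🟩🟦
❓🟫⬜⬜🟩🟦🟫🟩⬜🟦🟩🟫⬜
❓🟦⬜🟩🟩⬛⬜🟩⬜🟩🟩⬜⬛
❓🟩⬜🟫⬜⬜⬜🟩🟩⬜🟫❓❓
❓❓❓❓⬜⬛⬜🟩🟩⬛⬛❓❓

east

❓❓❓❓❓❓❓❓❓❓❓
❓❓❓❓❓❓❓❓❓❓❓
🟫🟫🟫🟩🟩❓❓❓❓❓❓
🟩🟩🟩🟩⬜🟩🟫🟩❓❓❓
⬜🟩🟩⬛⬛🟫⬜🟩❓❓❓
🟦⬜🟩🟩🟩🔴🟦🟩❓❓❓
🟫🟩⬜🟦🟩🟫⬜🟫❓❓❓
⬜🟩⬜🟩🟩⬜⬛🟫❓❓❓
⬜🟩🟩⬜🟫❓❓❓❓❓❓
⬜🟩🟩⬛⬛❓❓❓❓❓❓
❓❓❓❓❓❓❓❓❓❓❓

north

❓❓❓❓❓❓❓❓❓❓❓
❓❓❓❓❓❓❓❓❓❓❓
❓❓❓❓❓❓❓❓❓❓❓
🟫🟫🟫🟩🟩🟩🟩🟦❓❓❓
🟩🟩🟩🟩⬜🟩🟫🟩❓❓❓
⬜🟩🟩⬛⬛🔴⬜🟩❓❓❓
🟦⬜🟩🟩🟩🟩🟦🟩❓❓❓
🟫🟩⬜🟦🟩🟫⬜🟫❓❓❓
⬜🟩⬜🟩🟩⬜⬛🟫❓❓❓
⬜🟩🟩⬜🟫❓❓❓❓❓❓
⬜🟩🟩⬛⬛❓❓❓❓❓❓

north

❓❓❓❓❓❓❓❓❓❓❓
❓❓❓❓❓❓❓❓❓❓❓
❓❓❓❓❓❓❓❓❓❓❓
❓❓❓🟩🟩⬜🟩🟩❓❓❓
🟫🟫🟫🟩🟩🟩🟩🟦❓❓❓
🟩🟩🟩🟩⬜🔴🟫🟩❓❓❓
⬜🟩🟩⬛⬛🟫⬜🟩❓❓❓
🟦⬜🟩🟩🟩🟩🟦🟩❓❓❓
🟫🟩⬜🟦🟩🟫⬜🟫❓❓❓
⬜🟩⬜🟩🟩⬜⬛🟫❓❓❓
⬜🟩🟩⬜🟫❓❓❓❓❓❓

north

❓❓❓❓❓❓❓❓❓❓❓
❓❓❓❓❓❓❓❓❓❓❓
❓❓❓❓❓❓❓❓❓❓❓
❓❓❓🟩🟩⬜🟦🟦❓❓❓
❓❓❓🟩🟩⬜🟩🟩❓❓❓
🟫🟫🟫🟩🟩🔴🟩🟦❓❓❓
🟩🟩🟩🟩⬜🟩🟫🟩❓❓❓
⬜🟩🟩⬛⬛🟫⬜🟩❓❓❓
🟦⬜🟩🟩🟩🟩🟦🟩❓❓❓
🟫🟩⬜🟦🟩🟫⬜🟫❓❓❓
⬜🟩⬜🟩🟩⬜⬛🟫❓❓❓

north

❓❓❓❓❓❓❓❓❓❓❓
❓❓❓❓❓❓❓❓❓❓❓
❓❓❓❓❓❓❓❓❓❓❓
❓❓❓🟩🟫⬜🟦🟩❓❓❓
❓❓❓🟩🟩⬜🟦🟦❓❓❓
❓❓❓🟩🟩🔴🟩🟩❓❓❓
🟫🟫🟫🟩🟩🟩🟩🟦❓❓❓
🟩🟩🟩🟩⬜🟩🟫🟩❓❓❓
⬜🟩🟩⬛⬛🟫⬜🟩❓❓❓
🟦⬜🟩🟩🟩🟩🟦🟩❓❓❓
🟫🟩⬜🟦🟩🟫⬜🟫❓❓❓

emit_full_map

❓❓❓❓❓❓❓❓❓🟩🟫⬜🟦🟩
❓❓❓❓❓❓❓❓❓🟩🟩⬜🟦🟦
🟫🟩🟩🟫🟩⬜❓❓❓🟩🟩🔴🟩🟩
🟩🟩🟫🟫🟩🟫🟫🟫🟫🟩🟩🟩🟩🟦
⬜🟩🟫⬜⬛🟦🟩🟩🟩🟩⬜🟩🟫🟩
⬜⬛🟩🟩🟫🟫⬜🟩🟩⬛⬛🟫⬜🟩
🟦🟩⬜🟩🟫⬛🟦⬜🟩🟩🟩🟩🟦🟩
❓🟫⬜⬜🟩🟦🟫🟩⬜🟦🟩🟫⬜🟫
❓🟦⬜🟩🟩⬛⬜🟩⬜🟩🟩⬜⬛🟫
❓🟩⬜🟫⬜⬜⬜🟩🟩⬜🟫❓❓❓
❓❓❓❓⬜⬛⬜🟩🟩⬛⬛❓❓❓
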